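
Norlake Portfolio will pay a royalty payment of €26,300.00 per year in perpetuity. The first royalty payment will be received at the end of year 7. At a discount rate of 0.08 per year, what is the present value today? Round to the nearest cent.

Value at end of year 6: C / r = €26,300.00 / 0.08 = €328,750.0000
Discount to today: PV = €328,750.0000 / (1 + 0.08)^6 = €328,750.0000 / 1.586874 = €207,168.26

€207168.26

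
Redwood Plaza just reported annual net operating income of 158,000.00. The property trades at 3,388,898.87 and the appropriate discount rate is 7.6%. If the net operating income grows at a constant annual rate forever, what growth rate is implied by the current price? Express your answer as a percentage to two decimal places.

P = D₀(1+g)/(r−g) ⇒ P(r−g) = D₀(1+g) ⇒ g(P+D₀) = P·r − D₀
g = (P·r − D₀)/(P + D₀) = (3,388,898.87×0.076 − 158,000.00) / (3,388,898.87 + 158,000.00) = 0.028069

2.81%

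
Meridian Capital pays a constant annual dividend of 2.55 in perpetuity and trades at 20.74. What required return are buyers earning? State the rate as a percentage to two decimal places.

P = C/r ⇒ r = C/P = 2.55/20.74 = 0.122951

12.30%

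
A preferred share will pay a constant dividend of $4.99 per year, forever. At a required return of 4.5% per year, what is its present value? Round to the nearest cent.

Level perpetuity: PV = C / r = $4.99 / 0.045 = $110.89

$110.89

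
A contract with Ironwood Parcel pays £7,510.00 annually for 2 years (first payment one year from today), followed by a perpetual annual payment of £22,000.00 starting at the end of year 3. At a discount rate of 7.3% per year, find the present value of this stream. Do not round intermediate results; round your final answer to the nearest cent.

£275280.21

PV of 2-year annuity: £7,510.00 × [1 − (1+0.073)^−2] / 0.073 = 13521.96462
Perpetuity value at year 2: £22,000.00 / 0.073 = 301369.86301
PV of perpetuity: 301369.86301 / (1+0.073)^2 = 261758.24896
Total PV = 13521.96462 + 261758.24896 = 275280.21357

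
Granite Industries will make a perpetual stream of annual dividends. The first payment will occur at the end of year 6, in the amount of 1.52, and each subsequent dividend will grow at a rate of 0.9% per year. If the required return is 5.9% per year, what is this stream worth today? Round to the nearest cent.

Value at end of year 5: C₁ / (r − g) = 1.52 / (0.059 − 0.009) = 30.4000
Discount to today: PV = 30.4000 / (1 + 0.059)^5 = 30.4000 / 1.331925 = 22.82

22.82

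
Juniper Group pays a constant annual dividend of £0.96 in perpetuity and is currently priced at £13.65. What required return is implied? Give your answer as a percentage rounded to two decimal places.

7.03%

P = C/r ⇒ r = C/P = £0.96/£13.65 = 0.070330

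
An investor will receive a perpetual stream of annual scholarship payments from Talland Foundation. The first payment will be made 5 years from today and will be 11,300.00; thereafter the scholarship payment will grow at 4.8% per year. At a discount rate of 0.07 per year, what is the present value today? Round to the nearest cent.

Value at end of year 4: C₁ / (r − g) = 11,300.00 / (0.07 − 0.048) = 513,636.3636
Discount to today: PV = 513,636.3636 / (1 + 0.07)^4 = 513,636.3636 / 1.310796 = 391,850.72

391850.72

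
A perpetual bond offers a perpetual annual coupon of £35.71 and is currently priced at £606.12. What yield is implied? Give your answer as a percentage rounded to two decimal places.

5.89%

P = C/r ⇒ r = C/P = £35.71/£606.12 = 0.058916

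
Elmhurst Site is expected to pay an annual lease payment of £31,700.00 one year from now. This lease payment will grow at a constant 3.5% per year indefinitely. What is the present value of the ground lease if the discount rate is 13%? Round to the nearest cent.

Growing perpetuity: P = D₁ / (r − g) = £31,700.0000 / (0.13 − 0.035) = £333,684.21

£333684.21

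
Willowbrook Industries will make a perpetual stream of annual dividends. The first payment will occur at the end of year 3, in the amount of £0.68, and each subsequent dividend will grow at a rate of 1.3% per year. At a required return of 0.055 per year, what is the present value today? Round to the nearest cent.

Value at end of year 2: C₁ / (r − g) = £0.68 / (0.055 − 0.013) = £16.1905
Discount to today: PV = £16.1905 / (1 + 0.055)^2 = £16.1905 / 1.113025 = £14.55

£14.55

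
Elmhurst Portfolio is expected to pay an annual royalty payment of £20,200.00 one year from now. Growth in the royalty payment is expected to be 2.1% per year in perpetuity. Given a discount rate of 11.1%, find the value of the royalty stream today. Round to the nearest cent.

£224444.44

Growing perpetuity: P = D₁ / (r − g) = £20,200.0000 / (0.111 − 0.021) = £224,444.44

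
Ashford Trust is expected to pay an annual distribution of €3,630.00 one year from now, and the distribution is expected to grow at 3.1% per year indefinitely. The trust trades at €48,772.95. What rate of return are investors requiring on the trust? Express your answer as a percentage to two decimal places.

10.54%

P = D₁/(r − g) ⇒ r = D₁/P + g = €3,630.0000/€48,772.95 + 0.031 = 0.074427 + 0.031 = 0.105427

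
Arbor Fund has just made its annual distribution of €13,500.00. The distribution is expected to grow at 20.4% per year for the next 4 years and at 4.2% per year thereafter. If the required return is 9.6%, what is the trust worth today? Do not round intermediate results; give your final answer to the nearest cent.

€448057.05

D_1 = 16254.00000
D_2 = 19569.81600
D_3 = 23562.05846
D_4 = 28368.71839
Terminal value at year 4: TV = D_4×(1+g_2)/(r−g_2) = 29560.20456/0.054 = 547411.19561
P_0 = D_1/(1+r)^1 + D_2/(1+r)^2 + D_3/(1+r)^3 + D_4/(1+r)^4 + TV/(1+r)^4
    = 14830.29197 + 16291.67111 + 17897.05476 + 19660.63314 + 379377.40252 = 448057.05350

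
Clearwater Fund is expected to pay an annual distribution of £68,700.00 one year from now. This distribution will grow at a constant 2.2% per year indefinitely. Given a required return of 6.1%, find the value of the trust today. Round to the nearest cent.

£1761538.46

Growing perpetuity: P = D₁ / (r − g) = £68,700.0000 / (0.061 − 0.022) = £1,761,538.46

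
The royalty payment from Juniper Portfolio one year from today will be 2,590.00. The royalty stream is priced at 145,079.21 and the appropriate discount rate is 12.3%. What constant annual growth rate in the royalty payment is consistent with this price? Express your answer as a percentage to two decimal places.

P = D₁/(r−g) ⇒ g = r − D₁/P = 0.123 − 2,590.00/145,079.21 = 0.105148

10.51%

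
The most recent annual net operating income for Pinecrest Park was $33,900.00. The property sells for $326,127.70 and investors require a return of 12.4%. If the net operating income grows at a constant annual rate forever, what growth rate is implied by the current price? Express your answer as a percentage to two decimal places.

1.82%

P = D₀(1+g)/(r−g) ⇒ P(r−g) = D₀(1+g) ⇒ g(P+D₀) = P·r − D₀
g = (P·r − D₀)/(P + D₀) = ($326,127.70×0.124 − $33,900.00) / ($326,127.70 + $33,900.00) = 0.018165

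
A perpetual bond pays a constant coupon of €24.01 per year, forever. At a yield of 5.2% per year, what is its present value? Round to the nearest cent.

€461.73

Level perpetuity: PV = C / r = €24.01 / 0.052 = €461.73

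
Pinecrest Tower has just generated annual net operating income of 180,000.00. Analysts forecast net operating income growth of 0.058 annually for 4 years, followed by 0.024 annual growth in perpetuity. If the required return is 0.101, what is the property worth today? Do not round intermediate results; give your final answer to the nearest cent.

D_1 = 190440.00000
D_2 = 201485.52000
D_3 = 213171.68016
D_4 = 225535.63761
Terminal value at year 4: TV = D_4×(1+g_2)/(r−g_2) = 230948.49291/0.077 = 2999331.07678
P_0 = D_1/(1+r)^1 + D_2/(1+r)^2 + D_3/(1+r)^3 + D_4/(1+r)^4 + TV/(1+r)^4
    = 172970.02725 + 166214.61292 + 159723.03404 + 153484.98638 + 2041150.98776 = 2693543.64835

2693543.65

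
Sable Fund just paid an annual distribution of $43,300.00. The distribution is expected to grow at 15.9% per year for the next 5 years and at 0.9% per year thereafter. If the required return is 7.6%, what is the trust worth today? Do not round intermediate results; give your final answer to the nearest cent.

$1217557.98

D_1 = 50184.70000
D_2 = 58164.06730
D_3 = 67412.15400
D_4 = 78130.68649
D_5 = 90553.46564
Terminal value at year 5: TV = D_5×(1+g_2)/(r−g_2) = 91368.44683/0.067 = 1363708.16163
P_0 = D_1/(1+r)^1 + D_2/(1+r)^2 + D_3/(1+r)^3 + D_4/(1+r)^4 + D_5/(1+r)^5 + TV/(1+r)^5
    = 46640.05576 + 50237.75523 + 54112.97241 + 58287.11433 + 62783.23932 + 945496.84295 = 1217557.98000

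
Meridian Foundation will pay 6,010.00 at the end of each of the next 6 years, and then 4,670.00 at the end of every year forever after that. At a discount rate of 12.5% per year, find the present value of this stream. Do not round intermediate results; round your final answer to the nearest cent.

PV of 6-year annuity: 6,010.00 × [1 − (1+0.125)^−6] / 0.125 = 24363.56954
Perpetuity value at year 6: 4,670.00 / 0.125 = 37360.00000
PV of perpetuity: 37360.00000 / (1+0.125)^6 = 18428.57408
Total PV = 24363.56954 + 18428.57408 = 42792.14362

42792.14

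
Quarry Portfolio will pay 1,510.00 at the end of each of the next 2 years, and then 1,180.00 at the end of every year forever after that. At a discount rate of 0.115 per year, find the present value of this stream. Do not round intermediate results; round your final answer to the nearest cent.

PV of 2-year annuity: 1,510.00 × [1 − (1+0.115)^−2] / 0.115 = 2568.84313
Perpetuity value at year 2: 1,180.00 / 0.115 = 10260.86957
PV of perpetuity: 10260.86957 / (1+0.115)^2 = 8253.42924
Total PV = 2568.84313 + 8253.42924 = 10822.27237

10822.27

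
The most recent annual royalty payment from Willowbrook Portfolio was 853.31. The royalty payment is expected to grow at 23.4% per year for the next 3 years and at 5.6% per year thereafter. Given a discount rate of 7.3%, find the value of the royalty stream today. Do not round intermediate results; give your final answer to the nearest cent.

D_1 = 1052.98454
D_2 = 1299.38292
D_3 = 1603.43853
Terminal value at year 3: TV = D_3×(1+g_2)/(r−g_2) = 1693.23108/0.017 = 99601.82845
P_0 = D_1/(1+r)^1 + D_2/(1+r)^2 + D_3/(1+r)^3 + TV/(1+r)^3
    = 981.34626 + 1128.59393 + 1297.93561 + 80624.70623 = 84032.58203

84032.58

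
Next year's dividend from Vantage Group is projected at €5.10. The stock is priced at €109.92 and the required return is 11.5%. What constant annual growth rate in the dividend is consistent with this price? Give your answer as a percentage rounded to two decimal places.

6.86%

P = D₁/(r−g) ⇒ g = r − D₁/P = 0.115 − €5.10/€109.92 = 0.068603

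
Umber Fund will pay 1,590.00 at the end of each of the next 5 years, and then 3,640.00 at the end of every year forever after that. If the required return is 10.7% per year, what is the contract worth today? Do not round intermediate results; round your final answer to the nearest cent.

PV of 5-year annuity: 1,590.00 × [1 − (1+0.107)^−5] / 0.107 = 5921.09496
Perpetuity value at year 5: 3,640.00 / 0.107 = 34018.69159
PV of perpetuity: 34018.69159 / (1+0.107)^5 = 20463.48048
Total PV = 5921.09496 + 20463.48048 = 26384.57544

26384.58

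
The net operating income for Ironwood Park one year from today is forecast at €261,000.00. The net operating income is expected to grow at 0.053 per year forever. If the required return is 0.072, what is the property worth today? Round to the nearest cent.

Growing perpetuity: P = D₁ / (r − g) = €261,000.0000 / (0.072 − 0.053) = €13,736,842.11

€13736842.11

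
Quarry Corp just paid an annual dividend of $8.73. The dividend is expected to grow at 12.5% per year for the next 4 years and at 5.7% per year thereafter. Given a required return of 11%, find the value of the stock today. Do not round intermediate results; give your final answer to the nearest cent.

D_1 = 9.82125
D_2 = 11.04891
D_3 = 12.43002
D_4 = 13.98377
Terminal value at year 4: TV = D_4×(1+g_2)/(r−g_2) = 14.78085/0.053 = 278.88391
P_0 = D_1/(1+r)^1 + D_2/(1+r)^2 + D_3/(1+r)^3 + D_4/(1+r)^4 + TV/(1+r)^4
    = 8.84797 + 8.96754 + 9.08872 + 9.21154 + 183.70947 = 219.82525

$219.83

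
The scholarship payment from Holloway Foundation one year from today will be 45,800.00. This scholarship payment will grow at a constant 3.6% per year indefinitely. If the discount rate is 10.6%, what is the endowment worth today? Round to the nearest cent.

654285.71

Growing perpetuity: P = D₁ / (r − g) = 45,800.0000 / (0.106 − 0.036) = 654,285.71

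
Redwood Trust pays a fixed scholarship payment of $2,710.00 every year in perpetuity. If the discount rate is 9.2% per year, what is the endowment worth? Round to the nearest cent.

$29456.52

Level perpetuity: PV = C / r = $2,710.00 / 0.092 = $29,456.52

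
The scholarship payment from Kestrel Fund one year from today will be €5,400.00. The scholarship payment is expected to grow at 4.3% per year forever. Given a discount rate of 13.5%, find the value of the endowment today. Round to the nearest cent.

€58695.65

Growing perpetuity: P = D₁ / (r − g) = €5,400.0000 / (0.135 − 0.043) = €58,695.65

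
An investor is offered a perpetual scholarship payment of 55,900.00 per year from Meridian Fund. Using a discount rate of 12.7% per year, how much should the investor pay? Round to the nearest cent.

Level perpetuity: PV = C / r = 55,900.00 / 0.127 = 440,157.48

440157.48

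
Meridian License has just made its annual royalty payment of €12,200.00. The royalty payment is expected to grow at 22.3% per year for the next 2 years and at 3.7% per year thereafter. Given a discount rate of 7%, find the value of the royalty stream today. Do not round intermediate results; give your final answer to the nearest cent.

D_1 = 14920.60000
D_2 = 18247.89380
Terminal value at year 2: TV = D_2×(1+g_2)/(r−g_2) = 18923.06587/0.033 = 573426.23850
P_0 = D_1/(1+r)^1 + D_2/(1+r)^2 + TV/(1+r)^2
    = 13944.48598 + 15938.41715 + 500852.68452 = 530735.58765

€530735.59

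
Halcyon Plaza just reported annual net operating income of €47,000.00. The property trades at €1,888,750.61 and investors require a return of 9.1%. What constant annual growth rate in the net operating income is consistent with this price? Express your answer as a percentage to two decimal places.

P = D₀(1+g)/(r−g) ⇒ P(r−g) = D₀(1+g) ⇒ g(P+D₀) = P·r − D₀
g = (P·r − D₀)/(P + D₀) = (€1,888,750.61×0.091 − €47,000.00) / (€1,888,750.61 + €47,000.00) = 0.064511

6.45%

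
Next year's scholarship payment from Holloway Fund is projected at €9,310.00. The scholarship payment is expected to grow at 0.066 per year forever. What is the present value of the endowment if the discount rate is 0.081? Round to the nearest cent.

€620666.67

Growing perpetuity: P = D₁ / (r − g) = €9,310.0000 / (0.081 − 0.066) = €620,666.67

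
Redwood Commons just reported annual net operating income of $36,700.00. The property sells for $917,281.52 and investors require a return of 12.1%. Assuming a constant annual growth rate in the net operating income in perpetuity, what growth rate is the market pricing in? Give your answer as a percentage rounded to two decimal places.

7.79%

P = D₀(1+g)/(r−g) ⇒ P(r−g) = D₀(1+g) ⇒ g(P+D₀) = P·r − D₀
g = (P·r − D₀)/(P + D₀) = ($917,281.52×0.121 − $36,700.00) / ($917,281.52 + $36,700.00) = 0.077875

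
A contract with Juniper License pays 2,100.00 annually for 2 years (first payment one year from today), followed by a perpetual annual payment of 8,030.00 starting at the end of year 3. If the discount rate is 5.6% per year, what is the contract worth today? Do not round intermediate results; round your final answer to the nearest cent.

PV of 2-year annuity: 2,100.00 × [1 − (1+0.056)^−2] / 0.056 = 3871.81474
Perpetuity value at year 2: 8,030.00 / 0.056 = 143392.85714
PV of perpetuity: 143392.85714 / (1+0.056)^2 = 128587.77507
Total PV = 3871.81474 + 128587.77507 = 132459.58981

132459.59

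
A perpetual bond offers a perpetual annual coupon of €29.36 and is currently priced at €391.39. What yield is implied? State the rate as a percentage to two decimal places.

P = C/r ⇒ r = C/P = €29.36/€391.39 = 0.075015

7.50%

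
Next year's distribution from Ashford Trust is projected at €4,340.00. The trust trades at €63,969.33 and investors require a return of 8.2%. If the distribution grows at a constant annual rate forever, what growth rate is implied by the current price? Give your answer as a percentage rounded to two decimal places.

P = D₁/(r−g) ⇒ g = r − D₁/P = 0.082 − €4,340.00/€63,969.33 = 0.014155

1.42%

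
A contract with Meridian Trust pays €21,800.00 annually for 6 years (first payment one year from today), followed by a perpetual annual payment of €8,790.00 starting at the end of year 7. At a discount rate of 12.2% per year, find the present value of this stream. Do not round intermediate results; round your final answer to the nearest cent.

€125236.97

PV of 6-year annuity: €21,800.00 × [1 − (1+0.122)^−6] / 0.122 = 89123.27893
Perpetuity value at year 6: €8,790.00 / 0.122 = 72049.18033
PV of perpetuity: 72049.18033 / (1+0.122)^6 = 36113.69309
Total PV = 89123.27893 + 36113.69309 = 125236.97202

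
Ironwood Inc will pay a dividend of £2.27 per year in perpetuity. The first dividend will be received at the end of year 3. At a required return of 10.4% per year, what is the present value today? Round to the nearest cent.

Value at end of year 2: C / r = £2.27 / 0.104 = £21.8269
Discount to today: PV = £21.8269 / (1 + 0.104)^2 = £21.8269 / 1.218816 = £17.91

£17.91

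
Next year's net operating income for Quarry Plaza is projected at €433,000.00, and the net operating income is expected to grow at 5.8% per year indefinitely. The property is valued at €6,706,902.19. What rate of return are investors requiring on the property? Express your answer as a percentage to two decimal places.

P = D₁/(r − g) ⇒ r = D₁/P + g = €433,000.0000/€6,706,902.19 + 0.058 = 0.064560 + 0.058 = 0.122560

12.26%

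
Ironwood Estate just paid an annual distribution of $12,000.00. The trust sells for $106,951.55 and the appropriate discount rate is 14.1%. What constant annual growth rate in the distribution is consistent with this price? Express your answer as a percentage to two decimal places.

P = D₀(1+g)/(r−g) ⇒ P(r−g) = D₀(1+g) ⇒ g(P+D₀) = P·r − D₀
g = (P·r − D₀)/(P + D₀) = ($106,951.55×0.141 − $12,000.00) / ($106,951.55 + $12,000.00) = 0.025894

2.59%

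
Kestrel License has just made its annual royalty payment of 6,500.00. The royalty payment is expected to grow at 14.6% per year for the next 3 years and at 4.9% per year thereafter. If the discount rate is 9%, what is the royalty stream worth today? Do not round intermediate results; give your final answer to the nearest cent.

214849.81

D_1 = 7449.00000
D_2 = 8536.55400
D_3 = 9782.89088
Terminal value at year 3: TV = D_3×(1+g_2)/(r−g_2) = 10262.25254/0.041 = 250298.84237
P_0 = D_1/(1+r)^1 + D_2/(1+r)^2 + D_3/(1+r)^3 + TV/(1+r)^3
    = 6833.94495 + 7185.04671 + 7554.18673 + 193276.63116 = 214849.80955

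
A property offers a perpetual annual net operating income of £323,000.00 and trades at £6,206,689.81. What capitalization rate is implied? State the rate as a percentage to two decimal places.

P = C/r ⇒ r = C/P = £323,000.00/£6,206,689.81 = 0.052041

5.20%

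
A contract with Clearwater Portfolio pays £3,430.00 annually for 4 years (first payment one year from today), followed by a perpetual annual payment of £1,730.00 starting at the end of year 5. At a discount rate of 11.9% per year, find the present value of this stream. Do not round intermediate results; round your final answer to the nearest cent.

PV of 4-year annuity: £3,430.00 × [1 − (1+0.119)^−4] / 0.119 = 10440.08812
Perpetuity value at year 4: £1,730.00 / 0.119 = 14537.81513
PV of perpetuity: 14537.81513 / (1+0.119)^4 = 9272.11470
Total PV = 10440.08812 + 9272.11470 = 19712.20282

£19712.20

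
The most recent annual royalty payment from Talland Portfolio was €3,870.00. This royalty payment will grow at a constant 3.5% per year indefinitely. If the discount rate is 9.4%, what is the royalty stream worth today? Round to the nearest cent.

D₁ = D₀ × (1 + g) = €3,870.00 × 1.035 = €4,005.4500
Growing perpetuity: P = D₁ / (r − g) = €4,005.4500 / (0.094 − 0.035) = €67,888.98

€67888.98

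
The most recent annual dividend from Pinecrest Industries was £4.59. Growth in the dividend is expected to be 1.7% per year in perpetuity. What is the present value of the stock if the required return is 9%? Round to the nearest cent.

£63.95

D₁ = D₀ × (1 + g) = £4.59 × 1.017 = £4.6680
Growing perpetuity: P = D₁ / (r − g) = £4.6680 / (0.09 − 0.017) = £63.95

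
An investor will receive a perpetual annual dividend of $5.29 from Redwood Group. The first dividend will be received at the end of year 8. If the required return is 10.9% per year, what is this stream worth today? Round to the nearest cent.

$23.52

Value at end of year 7: C / r = $5.29 / 0.109 = $48.5321
Discount to today: PV = $48.5321 / (1 + 0.109)^7 = $48.5321 / 2.063103 = $23.52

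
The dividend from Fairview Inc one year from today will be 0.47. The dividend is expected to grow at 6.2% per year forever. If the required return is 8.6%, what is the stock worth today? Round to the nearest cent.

Growing perpetuity: P = D₁ / (r − g) = 0.4700 / (0.086 − 0.062) = 19.58

19.58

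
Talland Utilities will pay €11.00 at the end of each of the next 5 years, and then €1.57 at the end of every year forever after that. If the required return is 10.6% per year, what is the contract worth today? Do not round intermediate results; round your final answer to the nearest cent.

PV of 5-year annuity: €11.00 × [1 − (1+0.106)^−5] / 0.106 = 41.06728
Perpetuity value at year 5: €1.57 / 0.106 = 14.81132
PV of perpetuity: 14.81132 / (1+0.106)^5 = 8.94990
Total PV = 41.06728 + 8.94990 = 50.01718

€50.02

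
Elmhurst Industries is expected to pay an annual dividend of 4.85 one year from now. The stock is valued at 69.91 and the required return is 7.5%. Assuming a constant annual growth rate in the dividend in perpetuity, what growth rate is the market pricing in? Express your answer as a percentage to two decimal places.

P = D₁/(r−g) ⇒ g = r − D₁/P = 0.075 − 4.85/69.91 = 0.005625

0.56%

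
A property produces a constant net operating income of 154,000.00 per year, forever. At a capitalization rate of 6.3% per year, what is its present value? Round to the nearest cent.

2444444.44

Level perpetuity: PV = C / r = 154,000.00 / 0.063 = 2,444,444.44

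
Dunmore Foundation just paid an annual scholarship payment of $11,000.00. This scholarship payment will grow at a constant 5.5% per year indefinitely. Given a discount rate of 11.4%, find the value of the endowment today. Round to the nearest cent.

$196694.92

D₁ = D₀ × (1 + g) = $11,000.00 × 1.055 = $11,605.0000
Growing perpetuity: P = D₁ / (r − g) = $11,605.0000 / (0.114 − 0.055) = $196,694.92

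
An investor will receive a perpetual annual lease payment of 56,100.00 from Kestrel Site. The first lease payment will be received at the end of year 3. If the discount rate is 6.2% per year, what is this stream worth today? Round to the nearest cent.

Value at end of year 2: C / r = 56,100.00 / 0.062 = 904,838.7097
Discount to today: PV = 904,838.7097 / (1 + 0.062)^2 = 904,838.7097 / 1.127844 = 802,272.93

802272.93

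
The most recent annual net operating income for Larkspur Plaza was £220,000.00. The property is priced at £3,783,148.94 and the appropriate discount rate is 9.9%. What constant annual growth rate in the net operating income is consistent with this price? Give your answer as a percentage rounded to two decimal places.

P = D₀(1+g)/(r−g) ⇒ P(r−g) = D₀(1+g) ⇒ g(P+D₀) = P·r − D₀
g = (P·r − D₀)/(P + D₀) = (£3,783,148.94×0.099 − £220,000.00) / (£3,783,148.94 + £220,000.00) = 0.038603

3.86%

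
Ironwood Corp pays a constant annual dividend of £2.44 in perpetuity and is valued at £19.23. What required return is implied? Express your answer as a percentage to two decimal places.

P = C/r ⇒ r = C/P = £2.44/£19.23 = 0.126885

12.69%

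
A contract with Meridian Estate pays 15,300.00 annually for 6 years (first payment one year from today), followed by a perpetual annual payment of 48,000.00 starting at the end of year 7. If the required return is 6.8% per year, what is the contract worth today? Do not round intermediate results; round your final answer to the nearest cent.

549049.48

PV of 6-year annuity: 15,300.00 × [1 − (1+0.068)^−6] / 0.068 = 73380.52031
Perpetuity value at year 6: 48,000.00 / 0.068 = 705882.35294
PV of perpetuity: 705882.35294 / (1+0.068)^6 = 475668.95590
Total PV = 73380.52031 + 475668.95590 = 549049.47621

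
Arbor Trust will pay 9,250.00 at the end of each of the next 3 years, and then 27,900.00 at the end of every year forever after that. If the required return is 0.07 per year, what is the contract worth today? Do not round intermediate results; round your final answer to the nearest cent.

349627.93

PV of 3-year annuity: 9,250.00 × [1 − (1+0.07)^−3] / 0.07 = 24274.92341
Perpetuity value at year 3: 27,900.00 / 0.07 = 398571.42857
PV of perpetuity: 398571.42857 / (1+0.07)^3 = 325353.01093
Total PV = 24274.92341 + 325353.01093 = 349627.93434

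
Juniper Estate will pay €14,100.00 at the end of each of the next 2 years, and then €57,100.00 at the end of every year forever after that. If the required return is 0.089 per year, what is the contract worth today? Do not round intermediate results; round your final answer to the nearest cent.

€565828.53

PV of 2-year annuity: €14,100.00 × [1 − (1+0.089)^−2] / 0.089 = 24837.15188
Perpetuity value at year 2: €57,100.00 / 0.089 = 641573.03371
PV of perpetuity: 641573.03371 / (1+0.089)^2 = 540991.37608
Total PV = 24837.15188 + 540991.37608 = 565828.52796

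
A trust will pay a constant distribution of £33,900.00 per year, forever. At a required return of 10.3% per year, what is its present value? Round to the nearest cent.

£329126.21

Level perpetuity: PV = C / r = £33,900.00 / 0.103 = £329,126.21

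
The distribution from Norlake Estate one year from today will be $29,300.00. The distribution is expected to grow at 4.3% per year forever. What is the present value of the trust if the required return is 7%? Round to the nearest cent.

Growing perpetuity: P = D₁ / (r − g) = $29,300.0000 / (0.07 − 0.043) = $1,085,185.19

$1085185.19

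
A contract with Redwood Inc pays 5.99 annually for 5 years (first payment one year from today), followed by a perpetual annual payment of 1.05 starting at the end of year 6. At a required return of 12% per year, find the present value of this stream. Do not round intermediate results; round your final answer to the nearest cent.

26.56

PV of 5-year annuity: 5.99 × [1 − (1+0.12)^−5] / 0.12 = 21.59261
Perpetuity value at year 5: 1.05 / 0.12 = 8.75000
PV of perpetuity: 8.75000 / (1+0.12)^5 = 4.96498
Total PV = 21.59261 + 4.96498 = 26.55759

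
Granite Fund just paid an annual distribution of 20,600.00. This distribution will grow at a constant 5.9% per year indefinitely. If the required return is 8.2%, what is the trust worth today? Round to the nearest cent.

D₁ = D₀ × (1 + g) = 20,600.00 × 1.059 = 21,815.4000
Growing perpetuity: P = D₁ / (r − g) = 21,815.4000 / (0.082 − 0.059) = 948,495.65

948495.65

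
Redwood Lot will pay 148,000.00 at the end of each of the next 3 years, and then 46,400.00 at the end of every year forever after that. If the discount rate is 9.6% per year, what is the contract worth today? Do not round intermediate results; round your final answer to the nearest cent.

737787.43

PV of 3-year annuity: 148,000.00 × [1 − (1+0.096)^−3] / 0.096 = 370661.47666
Perpetuity value at year 3: 46,400.00 / 0.096 = 483333.33333
PV of perpetuity: 483333.33333 / (1+0.096)^3 = 367125.95146
Total PV = 370661.47666 + 367125.95146 = 737787.42812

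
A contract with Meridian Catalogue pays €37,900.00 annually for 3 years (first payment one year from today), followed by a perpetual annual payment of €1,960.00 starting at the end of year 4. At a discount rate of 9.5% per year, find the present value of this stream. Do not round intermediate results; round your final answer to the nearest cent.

PV of 3-year annuity: €37,900.00 × [1 − (1+0.095)^−3] / 0.095 = 95087.56877
Perpetuity value at year 3: €1,960.00 / 0.095 = 20631.57895
PV of perpetuity: 20631.57895 / (1+0.095)^3 = 15714.12156
Total PV = 95087.56877 + 15714.12156 = 110801.69034

€110801.69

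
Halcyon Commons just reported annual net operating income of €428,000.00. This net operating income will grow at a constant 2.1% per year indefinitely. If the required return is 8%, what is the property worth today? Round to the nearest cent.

D₁ = D₀ × (1 + g) = €428,000.00 × 1.021 = €436,988.0000
Growing perpetuity: P = D₁ / (r − g) = €436,988.0000 / (0.08 − 0.021) = €7,406,576.27

€7406576.27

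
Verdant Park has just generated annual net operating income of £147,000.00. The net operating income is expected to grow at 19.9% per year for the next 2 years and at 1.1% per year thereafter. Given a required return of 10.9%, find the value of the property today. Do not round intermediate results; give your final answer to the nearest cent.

D_1 = 176253.00000
D_2 = 211327.34700
Terminal value at year 2: TV = D_2×(1+g_2)/(r−g_2) = 213651.94782/0.098 = 2180121.91650
P_0 = D_1/(1+r)^1 + D_2/(1+r)^2 + TV/(1+r)^2
    = 158929.66637 + 171827.47518 + 1772628.34087 = 2103385.48242

£2103385.48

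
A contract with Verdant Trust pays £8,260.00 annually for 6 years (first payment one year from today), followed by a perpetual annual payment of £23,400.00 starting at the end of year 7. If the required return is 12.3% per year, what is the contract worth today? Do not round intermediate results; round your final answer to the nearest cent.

£128522.51

PV of 6-year annuity: £8,260.00 × [1 − (1+0.123)^−6] / 0.123 = 33673.62747
Perpetuity value at year 6: £23,400.00 / 0.123 = 190243.90244
PV of perpetuity: 190243.90244 / (1+0.123)^6 = 94848.88031
Total PV = 33673.62747 + 94848.88031 = 128522.50778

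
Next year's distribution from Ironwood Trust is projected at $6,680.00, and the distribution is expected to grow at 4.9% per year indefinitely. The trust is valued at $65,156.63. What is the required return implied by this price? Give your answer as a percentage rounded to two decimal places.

P = D₁/(r − g) ⇒ r = D₁/P + g = $6,680.0000/$65,156.63 + 0.049 = 0.102522 + 0.049 = 0.151522

15.15%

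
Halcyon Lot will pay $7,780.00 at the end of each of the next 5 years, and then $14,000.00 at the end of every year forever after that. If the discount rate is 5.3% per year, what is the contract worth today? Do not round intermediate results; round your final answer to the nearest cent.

$237443.47

PV of 5-year annuity: $7,780.00 × [1 − (1+0.053)^−5] / 0.053 = 33405.81662
Perpetuity value at year 5: $14,000.00 / 0.053 = 264150.94340
PV of perpetuity: 264150.94340 / (1+0.053)^5 = 204037.64870
Total PV = 33405.81662 + 204037.64870 = 237443.46533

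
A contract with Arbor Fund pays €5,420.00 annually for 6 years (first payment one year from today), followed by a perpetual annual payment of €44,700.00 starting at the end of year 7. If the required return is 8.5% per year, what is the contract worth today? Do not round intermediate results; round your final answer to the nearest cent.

PV of 6-year annuity: €5,420.00 × [1 − (1+0.085)^−6] / 0.085 = 24680.44246
Perpetuity value at year 6: €44,700.00 / 0.085 = 525882.35294
PV of perpetuity: 525882.35294 / (1+0.085)^6 = 322337.00646
Total PV = 24680.44246 + 322337.00646 = 347017.44892

€347017.45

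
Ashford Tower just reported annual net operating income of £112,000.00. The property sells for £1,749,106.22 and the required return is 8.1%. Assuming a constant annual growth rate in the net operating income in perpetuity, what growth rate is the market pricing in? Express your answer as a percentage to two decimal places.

1.59%

P = D₀(1+g)/(r−g) ⇒ P(r−g) = D₀(1+g) ⇒ g(P+D₀) = P·r − D₀
g = (P·r − D₀)/(P + D₀) = (£1,749,106.22×0.081 − £112,000.00) / (£1,749,106.22 + £112,000.00) = 0.015946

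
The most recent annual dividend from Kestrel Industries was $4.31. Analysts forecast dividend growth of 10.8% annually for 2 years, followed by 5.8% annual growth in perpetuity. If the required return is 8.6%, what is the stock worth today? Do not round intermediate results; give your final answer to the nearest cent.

$178.41

D_1 = 4.77548
D_2 = 5.29123
Terminal value at year 2: TV = D_2×(1+g_2)/(r−g_2) = 5.59812/0.028 = 199.93297
P_0 = D_1/(1+r)^1 + D_2/(1+r)^2 + TV/(1+r)^2
    = 4.39731 + 4.48639 + 169.52150 = 178.40520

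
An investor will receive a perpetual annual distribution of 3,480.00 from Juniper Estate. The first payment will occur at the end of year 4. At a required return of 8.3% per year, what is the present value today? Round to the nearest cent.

33007.74

Value at end of year 3: C / r = 3,480.00 / 0.083 = 41,927.7108
Discount to today: PV = 41,927.7108 / (1 + 0.083)^3 = 41,927.7108 / 1.270239 = 33,007.74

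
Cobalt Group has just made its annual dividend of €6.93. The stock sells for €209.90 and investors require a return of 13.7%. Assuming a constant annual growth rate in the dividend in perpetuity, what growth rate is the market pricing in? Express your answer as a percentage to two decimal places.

10.07%

P = D₀(1+g)/(r−g) ⇒ P(r−g) = D₀(1+g) ⇒ g(P+D₀) = P·r − D₀
g = (P·r − D₀)/(P + D₀) = (€209.90×0.137 − €6.93) / (€209.90 + €6.93) = 0.100661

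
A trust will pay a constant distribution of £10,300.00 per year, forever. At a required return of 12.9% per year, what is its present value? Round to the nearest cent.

£79844.96

Level perpetuity: PV = C / r = £10,300.00 / 0.129 = £79,844.96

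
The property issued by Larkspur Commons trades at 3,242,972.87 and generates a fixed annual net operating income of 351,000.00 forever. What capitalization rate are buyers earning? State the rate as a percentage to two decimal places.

P = C/r ⇒ r = C/P = 351,000.00/3,242,972.87 = 0.108234

10.82%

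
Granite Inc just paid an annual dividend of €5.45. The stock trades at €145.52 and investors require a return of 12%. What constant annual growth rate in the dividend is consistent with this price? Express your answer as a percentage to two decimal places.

7.96%

P = D₀(1+g)/(r−g) ⇒ P(r−g) = D₀(1+g) ⇒ g(P+D₀) = P·r − D₀
g = (P·r − D₀)/(P + D₀) = (€145.52×0.12 − €5.45) / (€145.52 + €5.45) = 0.079568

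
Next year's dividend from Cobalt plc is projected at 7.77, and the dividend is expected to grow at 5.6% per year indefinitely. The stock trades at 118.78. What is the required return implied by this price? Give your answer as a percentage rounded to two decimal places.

12.14%

P = D₁/(r − g) ⇒ r = D₁/P + g = 7.7700/118.78 + 0.056 = 0.065415 + 0.056 = 0.121415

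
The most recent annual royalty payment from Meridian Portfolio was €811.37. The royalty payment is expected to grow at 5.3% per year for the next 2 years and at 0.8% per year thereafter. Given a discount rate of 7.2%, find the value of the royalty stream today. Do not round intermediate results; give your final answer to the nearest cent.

D_1 = 854.37261
D_2 = 899.65436
Terminal value at year 2: TV = D_2×(1+g_2)/(r−g_2) = 906.85159/0.064 = 14169.55614
P_0 = D_1/(1+r)^1 + D_2/(1+r)^2 + TV/(1+r)^2
    = 796.98937 + 782.86363 + 12330.10218 = 13909.95519

€13909.96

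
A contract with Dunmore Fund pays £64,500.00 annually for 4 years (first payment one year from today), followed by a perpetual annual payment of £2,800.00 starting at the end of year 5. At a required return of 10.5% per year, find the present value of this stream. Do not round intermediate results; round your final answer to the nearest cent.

£220149.13

PV of 4-year annuity: £64,500.00 × [1 − (1+0.105)^−4] / 0.105 = 202262.86273
Perpetuity value at year 4: £2,800.00 / 0.105 = 26666.66667
PV of perpetuity: 26666.66667 / (1+0.105)^4 = 17886.26332
Total PV = 202262.86273 + 17886.26332 = 220149.12606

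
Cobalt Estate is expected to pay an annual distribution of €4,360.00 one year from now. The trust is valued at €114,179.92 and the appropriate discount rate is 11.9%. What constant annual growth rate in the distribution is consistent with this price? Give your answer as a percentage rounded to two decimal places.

P = D₁/(r−g) ⇒ g = r − D₁/P = 0.119 − €4,360.00/€114,179.92 = 0.080815

8.08%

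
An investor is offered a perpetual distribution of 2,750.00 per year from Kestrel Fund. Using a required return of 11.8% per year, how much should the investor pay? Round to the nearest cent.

23305.08

Level perpetuity: PV = C / r = 2,750.00 / 0.118 = 23,305.08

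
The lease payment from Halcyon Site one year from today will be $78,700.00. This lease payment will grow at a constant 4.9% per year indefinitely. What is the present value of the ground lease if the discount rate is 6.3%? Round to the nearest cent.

$5621428.57

Growing perpetuity: P = D₁ / (r − g) = $78,700.0000 / (0.063 − 0.049) = $5,621,428.57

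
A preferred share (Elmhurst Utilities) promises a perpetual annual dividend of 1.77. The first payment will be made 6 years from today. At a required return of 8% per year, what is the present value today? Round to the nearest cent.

Value at end of year 5: C / r = 1.77 / 0.08 = 22.1250
Discount to today: PV = 22.1250 / (1 + 0.08)^5 = 22.1250 / 1.469328 = 15.06

15.06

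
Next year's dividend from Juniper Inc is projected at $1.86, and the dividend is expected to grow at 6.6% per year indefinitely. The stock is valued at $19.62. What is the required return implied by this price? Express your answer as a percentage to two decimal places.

P = D₁/(r − g) ⇒ r = D₁/P + g = $1.8600/$19.62 + 0.066 = 0.094801 + 0.066 = 0.160801

16.08%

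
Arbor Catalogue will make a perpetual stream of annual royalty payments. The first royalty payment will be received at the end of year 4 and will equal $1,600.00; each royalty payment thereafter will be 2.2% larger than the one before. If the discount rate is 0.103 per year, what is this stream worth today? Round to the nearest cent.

Value at end of year 3: C₁ / (r − g) = $1,600.00 / (0.103 − 0.022) = $19,753.0864
Discount to today: PV = $19,753.0864 / (1 + 0.103)^3 = $19,753.0864 / 1.341920 = $14,720.02

$14720.02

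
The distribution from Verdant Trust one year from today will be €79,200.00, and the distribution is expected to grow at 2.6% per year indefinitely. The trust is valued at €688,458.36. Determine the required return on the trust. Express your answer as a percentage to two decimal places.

14.10%

P = D₁/(r − g) ⇒ r = D₁/P + g = €79,200.0000/€688,458.36 + 0.026 = 0.115040 + 0.026 = 0.141040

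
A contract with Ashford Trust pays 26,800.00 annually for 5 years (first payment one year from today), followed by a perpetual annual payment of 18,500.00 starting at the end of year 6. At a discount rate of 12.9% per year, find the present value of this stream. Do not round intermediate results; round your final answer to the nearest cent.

172675.24

PV of 5-year annuity: 26,800.00 × [1 − (1+0.129)^−5] / 0.129 = 94492.24655
Perpetuity value at year 5: 18,500.00 / 0.129 = 143410.85271
PV of perpetuity: 143410.85271 / (1+0.129)^5 = 78182.99595
Total PV = 94492.24655 + 78182.99595 = 172675.24250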